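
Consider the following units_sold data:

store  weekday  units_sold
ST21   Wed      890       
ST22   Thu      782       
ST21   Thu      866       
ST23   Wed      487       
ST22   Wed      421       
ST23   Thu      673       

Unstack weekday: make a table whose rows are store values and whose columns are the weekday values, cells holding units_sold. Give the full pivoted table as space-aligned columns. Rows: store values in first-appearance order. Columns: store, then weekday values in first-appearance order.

Columns: store plus the 2 distinct weekday values (Wed, Thu).
For example, row ST21 column Wed takes units_sold=890 from the long row (ST21, Wed).

store  Wed  Thu
ST21   890  866
ST22   421  782
ST23   487  673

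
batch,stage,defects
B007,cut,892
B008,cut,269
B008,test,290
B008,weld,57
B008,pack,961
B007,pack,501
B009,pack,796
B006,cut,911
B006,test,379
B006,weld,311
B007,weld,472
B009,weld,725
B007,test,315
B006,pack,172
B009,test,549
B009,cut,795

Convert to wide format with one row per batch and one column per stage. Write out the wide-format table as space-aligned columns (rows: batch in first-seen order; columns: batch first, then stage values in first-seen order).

Columns: batch plus the 4 distinct stage values (cut, test, weld, pack).
For example, row B007 column cut takes defects=892 from the long row (B007, cut).

batch  cut  test  weld  pack
B007   892  315   472   501 
B008   269  290   57    961 
B009   795  549   725   796 
B006   911  379   311   172 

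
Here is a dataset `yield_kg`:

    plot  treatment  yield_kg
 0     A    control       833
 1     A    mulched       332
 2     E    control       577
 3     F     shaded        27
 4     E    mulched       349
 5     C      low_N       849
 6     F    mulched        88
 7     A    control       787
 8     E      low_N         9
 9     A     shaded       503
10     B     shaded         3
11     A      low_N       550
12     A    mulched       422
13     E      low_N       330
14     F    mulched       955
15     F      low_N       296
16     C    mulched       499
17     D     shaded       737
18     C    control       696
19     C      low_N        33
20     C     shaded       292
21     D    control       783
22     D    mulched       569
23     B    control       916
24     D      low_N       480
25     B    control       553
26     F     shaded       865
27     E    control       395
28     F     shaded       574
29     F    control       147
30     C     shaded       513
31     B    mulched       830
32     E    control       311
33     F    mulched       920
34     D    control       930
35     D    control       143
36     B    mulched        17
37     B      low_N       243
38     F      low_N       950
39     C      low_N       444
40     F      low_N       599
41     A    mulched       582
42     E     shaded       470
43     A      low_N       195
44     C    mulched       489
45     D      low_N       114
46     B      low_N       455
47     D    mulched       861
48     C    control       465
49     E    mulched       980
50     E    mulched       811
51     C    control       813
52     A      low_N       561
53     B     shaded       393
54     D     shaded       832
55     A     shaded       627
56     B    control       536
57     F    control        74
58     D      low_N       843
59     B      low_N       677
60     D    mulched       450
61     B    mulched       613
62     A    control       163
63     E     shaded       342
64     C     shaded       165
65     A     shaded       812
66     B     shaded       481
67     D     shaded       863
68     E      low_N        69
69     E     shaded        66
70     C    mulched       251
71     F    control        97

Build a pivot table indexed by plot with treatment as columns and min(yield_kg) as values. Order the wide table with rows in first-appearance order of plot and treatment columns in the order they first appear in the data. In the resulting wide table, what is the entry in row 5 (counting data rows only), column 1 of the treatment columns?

With rows in first-appearance order of plot, row 5 is plot=B. treatment columns in first-appearance order: control, mulched, shaded, low_N; column 1 is control.
Long rows with plot=B, treatment=control: min(916, 553, 536) = 536.

536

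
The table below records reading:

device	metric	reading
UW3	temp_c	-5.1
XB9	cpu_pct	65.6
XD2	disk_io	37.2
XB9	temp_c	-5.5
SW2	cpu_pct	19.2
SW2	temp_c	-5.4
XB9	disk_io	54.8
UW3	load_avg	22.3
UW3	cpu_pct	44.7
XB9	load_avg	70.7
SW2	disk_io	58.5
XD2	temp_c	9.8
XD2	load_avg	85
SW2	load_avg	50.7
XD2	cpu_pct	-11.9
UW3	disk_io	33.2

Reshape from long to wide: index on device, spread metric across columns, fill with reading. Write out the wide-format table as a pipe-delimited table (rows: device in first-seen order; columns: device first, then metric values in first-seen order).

Columns: device plus the 4 distinct metric values (temp_c, cpu_pct, disk_io, load_avg).
For example, row UW3 column temp_c takes reading=-5.1 from the long row (UW3, temp_c).

| device | temp_c | cpu_pct | disk_io | load_avg |
| UW3 | -5.1 | 44.7 | 33.2 | 22.3 |
| XB9 | -5.5 | 65.6 | 54.8 | 70.7 |
| XD2 | 9.8 | -11.9 | 37.2 | 85 |
| SW2 | -5.4 | 19.2 | 58.5 | 50.7 |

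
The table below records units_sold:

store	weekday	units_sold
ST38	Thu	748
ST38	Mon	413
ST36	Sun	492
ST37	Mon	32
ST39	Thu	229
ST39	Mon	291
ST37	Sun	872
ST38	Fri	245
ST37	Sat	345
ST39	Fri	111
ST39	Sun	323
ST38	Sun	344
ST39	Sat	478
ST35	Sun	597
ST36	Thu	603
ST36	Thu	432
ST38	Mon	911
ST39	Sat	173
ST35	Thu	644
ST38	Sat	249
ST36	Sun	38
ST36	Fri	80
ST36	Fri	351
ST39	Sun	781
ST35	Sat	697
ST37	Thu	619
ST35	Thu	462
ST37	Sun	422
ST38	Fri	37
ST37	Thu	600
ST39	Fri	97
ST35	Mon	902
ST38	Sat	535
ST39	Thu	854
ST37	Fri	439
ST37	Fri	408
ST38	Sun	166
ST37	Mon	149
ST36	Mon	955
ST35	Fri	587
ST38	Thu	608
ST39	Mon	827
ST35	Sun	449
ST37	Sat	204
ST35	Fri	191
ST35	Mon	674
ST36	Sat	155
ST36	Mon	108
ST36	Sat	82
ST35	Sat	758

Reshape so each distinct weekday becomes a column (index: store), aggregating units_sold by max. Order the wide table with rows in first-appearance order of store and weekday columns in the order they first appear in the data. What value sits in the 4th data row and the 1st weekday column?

With rows in first-appearance order of store, row 4 is store=ST39. weekday columns in first-appearance order: Thu, Mon, Sun, Fri, Sat; column 1 is Thu.
Long rows with store=ST39, weekday=Thu: max(229, 854) = 854.

854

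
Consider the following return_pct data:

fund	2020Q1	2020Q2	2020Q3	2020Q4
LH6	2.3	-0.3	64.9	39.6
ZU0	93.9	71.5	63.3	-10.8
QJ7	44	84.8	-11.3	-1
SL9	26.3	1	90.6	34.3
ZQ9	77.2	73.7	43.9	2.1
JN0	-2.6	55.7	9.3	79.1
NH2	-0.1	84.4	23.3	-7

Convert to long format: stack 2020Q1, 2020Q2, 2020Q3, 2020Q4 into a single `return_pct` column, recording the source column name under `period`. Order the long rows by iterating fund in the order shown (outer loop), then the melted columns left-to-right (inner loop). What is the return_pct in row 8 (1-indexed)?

28 rows total (7 × 4). Row 8: index ⌊(8-1)/4⌋ = 1 into fund → ZU0; (8-1) mod 4 = 3 into the melted columns → 2020Q4.
So row 8 is (ZU0, 2020Q4, -10.8); return_pct = -10.8.

-10.8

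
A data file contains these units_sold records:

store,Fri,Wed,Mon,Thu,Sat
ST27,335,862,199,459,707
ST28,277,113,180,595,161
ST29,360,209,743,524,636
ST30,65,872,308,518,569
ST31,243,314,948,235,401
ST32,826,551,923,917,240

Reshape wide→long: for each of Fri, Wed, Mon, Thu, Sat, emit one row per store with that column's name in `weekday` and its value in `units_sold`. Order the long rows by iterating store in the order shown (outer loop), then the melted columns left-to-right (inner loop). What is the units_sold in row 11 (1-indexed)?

360

30 rows total (6 × 5). Row 11: index ⌊(11-1)/5⌋ = 2 into store → ST29; (11-1) mod 5 = 0 into the melted columns → Fri.
So row 11 is (ST29, Fri, 360); units_sold = 360.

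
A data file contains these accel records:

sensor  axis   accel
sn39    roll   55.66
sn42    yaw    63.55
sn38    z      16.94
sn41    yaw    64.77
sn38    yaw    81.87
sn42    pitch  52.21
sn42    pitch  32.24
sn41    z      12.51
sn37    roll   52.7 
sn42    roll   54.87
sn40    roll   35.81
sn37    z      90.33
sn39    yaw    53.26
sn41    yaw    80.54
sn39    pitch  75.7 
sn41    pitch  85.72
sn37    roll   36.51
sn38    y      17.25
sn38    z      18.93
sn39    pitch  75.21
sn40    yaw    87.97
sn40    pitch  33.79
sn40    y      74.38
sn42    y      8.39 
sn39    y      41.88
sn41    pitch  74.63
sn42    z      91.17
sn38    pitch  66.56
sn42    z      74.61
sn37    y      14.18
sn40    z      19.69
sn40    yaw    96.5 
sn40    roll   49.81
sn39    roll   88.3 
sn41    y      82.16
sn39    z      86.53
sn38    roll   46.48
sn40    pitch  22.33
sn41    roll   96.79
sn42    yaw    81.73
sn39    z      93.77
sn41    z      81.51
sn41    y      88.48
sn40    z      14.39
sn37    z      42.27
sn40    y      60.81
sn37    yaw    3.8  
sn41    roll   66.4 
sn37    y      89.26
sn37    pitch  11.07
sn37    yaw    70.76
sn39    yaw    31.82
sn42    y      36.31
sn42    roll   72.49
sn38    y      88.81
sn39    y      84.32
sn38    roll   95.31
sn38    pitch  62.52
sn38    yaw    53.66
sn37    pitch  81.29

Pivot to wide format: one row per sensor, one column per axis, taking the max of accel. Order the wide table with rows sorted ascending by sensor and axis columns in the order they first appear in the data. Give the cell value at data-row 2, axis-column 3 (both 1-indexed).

With rows sorted ascending by sensor, row 2 is sensor=sn38. axis columns in first-appearance order: roll, yaw, z, pitch, y; column 3 is z.
Long rows with sensor=sn38, axis=z: max(16.94, 18.93) = 18.93.

18.93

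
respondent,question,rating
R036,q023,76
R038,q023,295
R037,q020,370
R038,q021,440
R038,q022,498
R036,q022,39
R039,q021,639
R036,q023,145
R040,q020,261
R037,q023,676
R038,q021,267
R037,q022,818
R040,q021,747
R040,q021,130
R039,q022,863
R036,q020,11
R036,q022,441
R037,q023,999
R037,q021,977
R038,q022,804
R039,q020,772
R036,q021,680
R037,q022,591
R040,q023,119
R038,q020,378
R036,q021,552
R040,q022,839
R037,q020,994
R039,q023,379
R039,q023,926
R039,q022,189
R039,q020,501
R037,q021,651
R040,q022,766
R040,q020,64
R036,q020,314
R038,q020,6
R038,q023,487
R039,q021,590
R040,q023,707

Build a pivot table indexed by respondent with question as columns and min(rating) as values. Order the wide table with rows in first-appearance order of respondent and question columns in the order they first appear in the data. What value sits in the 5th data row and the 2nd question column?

With rows in first-appearance order of respondent, row 5 is respondent=R040. question columns in first-appearance order: q023, q020, q021, q022; column 2 is q020.
Long rows with respondent=R040, question=q020: min(261, 64) = 64.

64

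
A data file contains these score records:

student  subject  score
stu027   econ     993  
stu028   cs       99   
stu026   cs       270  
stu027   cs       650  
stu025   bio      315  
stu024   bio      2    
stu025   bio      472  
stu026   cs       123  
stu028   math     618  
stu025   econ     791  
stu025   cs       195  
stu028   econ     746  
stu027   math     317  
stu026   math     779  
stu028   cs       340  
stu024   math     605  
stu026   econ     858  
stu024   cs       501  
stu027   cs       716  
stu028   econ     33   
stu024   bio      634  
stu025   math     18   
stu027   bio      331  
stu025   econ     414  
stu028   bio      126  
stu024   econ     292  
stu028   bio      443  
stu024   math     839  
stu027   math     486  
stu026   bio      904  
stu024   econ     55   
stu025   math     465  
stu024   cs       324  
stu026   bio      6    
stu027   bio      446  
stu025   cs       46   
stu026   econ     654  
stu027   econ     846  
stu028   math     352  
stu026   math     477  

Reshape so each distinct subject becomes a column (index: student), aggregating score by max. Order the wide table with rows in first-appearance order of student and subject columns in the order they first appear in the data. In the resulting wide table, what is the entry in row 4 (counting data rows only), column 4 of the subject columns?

465

With rows in first-appearance order of student, row 4 is student=stu025. subject columns in first-appearance order: econ, cs, bio, math; column 4 is math.
Long rows with student=stu025, subject=math: max(18, 465) = 465.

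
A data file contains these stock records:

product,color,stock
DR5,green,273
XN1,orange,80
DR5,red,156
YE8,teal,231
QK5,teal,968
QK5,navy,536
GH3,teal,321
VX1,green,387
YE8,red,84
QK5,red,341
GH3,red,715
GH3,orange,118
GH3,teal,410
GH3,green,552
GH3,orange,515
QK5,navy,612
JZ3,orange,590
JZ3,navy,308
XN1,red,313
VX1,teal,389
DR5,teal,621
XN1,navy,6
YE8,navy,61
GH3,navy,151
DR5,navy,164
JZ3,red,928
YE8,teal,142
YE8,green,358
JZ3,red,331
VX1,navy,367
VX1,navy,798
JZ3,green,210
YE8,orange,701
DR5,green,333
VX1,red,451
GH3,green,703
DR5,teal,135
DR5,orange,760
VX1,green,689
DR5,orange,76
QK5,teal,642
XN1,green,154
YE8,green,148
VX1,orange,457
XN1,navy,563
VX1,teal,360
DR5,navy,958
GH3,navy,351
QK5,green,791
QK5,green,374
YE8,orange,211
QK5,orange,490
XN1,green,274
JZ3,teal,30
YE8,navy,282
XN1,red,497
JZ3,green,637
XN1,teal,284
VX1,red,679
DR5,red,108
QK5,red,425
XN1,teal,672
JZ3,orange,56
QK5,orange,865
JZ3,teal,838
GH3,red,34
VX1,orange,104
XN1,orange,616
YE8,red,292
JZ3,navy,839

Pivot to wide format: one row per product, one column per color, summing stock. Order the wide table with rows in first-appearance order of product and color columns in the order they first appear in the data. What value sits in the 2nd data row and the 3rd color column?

810

With rows in first-appearance order of product, row 2 is product=XN1. color columns in first-appearance order: green, orange, red, teal, navy; column 3 is red.
Long rows with product=XN1, color=red: 313 + 497 = 810.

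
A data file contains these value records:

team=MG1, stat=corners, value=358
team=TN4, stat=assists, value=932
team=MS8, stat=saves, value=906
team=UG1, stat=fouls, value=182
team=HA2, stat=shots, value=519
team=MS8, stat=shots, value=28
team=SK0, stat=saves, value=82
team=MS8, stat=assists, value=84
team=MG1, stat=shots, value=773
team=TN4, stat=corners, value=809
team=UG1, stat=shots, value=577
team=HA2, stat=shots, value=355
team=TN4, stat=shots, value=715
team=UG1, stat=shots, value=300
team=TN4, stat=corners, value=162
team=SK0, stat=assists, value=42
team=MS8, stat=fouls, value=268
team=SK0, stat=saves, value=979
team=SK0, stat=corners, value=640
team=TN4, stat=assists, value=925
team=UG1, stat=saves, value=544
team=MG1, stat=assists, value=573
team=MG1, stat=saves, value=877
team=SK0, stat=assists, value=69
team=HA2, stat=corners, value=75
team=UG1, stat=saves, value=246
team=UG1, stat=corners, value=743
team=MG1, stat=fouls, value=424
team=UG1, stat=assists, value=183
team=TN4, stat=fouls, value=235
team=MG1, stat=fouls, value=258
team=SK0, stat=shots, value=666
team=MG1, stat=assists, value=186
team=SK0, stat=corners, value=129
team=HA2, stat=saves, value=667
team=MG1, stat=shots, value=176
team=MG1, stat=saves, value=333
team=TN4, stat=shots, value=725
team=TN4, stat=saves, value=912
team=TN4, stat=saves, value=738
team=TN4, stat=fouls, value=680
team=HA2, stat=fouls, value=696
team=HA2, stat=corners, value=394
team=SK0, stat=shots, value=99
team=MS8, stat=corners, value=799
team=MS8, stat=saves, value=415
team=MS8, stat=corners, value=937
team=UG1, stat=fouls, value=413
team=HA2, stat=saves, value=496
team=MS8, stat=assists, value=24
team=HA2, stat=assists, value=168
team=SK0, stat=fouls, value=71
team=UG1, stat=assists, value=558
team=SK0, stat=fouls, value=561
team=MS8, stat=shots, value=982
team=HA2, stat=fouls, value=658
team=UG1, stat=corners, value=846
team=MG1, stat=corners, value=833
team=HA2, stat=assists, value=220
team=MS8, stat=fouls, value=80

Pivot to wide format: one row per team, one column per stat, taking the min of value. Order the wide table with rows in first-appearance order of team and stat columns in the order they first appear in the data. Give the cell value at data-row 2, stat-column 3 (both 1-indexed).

738

With rows in first-appearance order of team, row 2 is team=TN4. stat columns in first-appearance order: corners, assists, saves, fouls, shots; column 3 is saves.
Long rows with team=TN4, stat=saves: min(912, 738) = 738.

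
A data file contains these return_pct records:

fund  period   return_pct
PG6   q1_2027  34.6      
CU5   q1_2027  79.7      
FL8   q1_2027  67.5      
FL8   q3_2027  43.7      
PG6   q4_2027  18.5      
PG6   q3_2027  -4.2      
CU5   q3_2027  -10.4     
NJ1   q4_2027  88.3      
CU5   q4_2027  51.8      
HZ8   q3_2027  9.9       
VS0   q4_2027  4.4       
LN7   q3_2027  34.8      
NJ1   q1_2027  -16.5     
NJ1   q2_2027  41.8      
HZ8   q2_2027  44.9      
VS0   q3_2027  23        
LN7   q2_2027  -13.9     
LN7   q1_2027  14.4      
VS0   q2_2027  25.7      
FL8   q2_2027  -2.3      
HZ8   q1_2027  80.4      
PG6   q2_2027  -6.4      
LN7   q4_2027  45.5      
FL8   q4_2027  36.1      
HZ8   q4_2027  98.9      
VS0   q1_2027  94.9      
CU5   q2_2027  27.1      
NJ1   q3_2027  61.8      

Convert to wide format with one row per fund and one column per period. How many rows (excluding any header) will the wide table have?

7 distinct fund values → 7 rows.

7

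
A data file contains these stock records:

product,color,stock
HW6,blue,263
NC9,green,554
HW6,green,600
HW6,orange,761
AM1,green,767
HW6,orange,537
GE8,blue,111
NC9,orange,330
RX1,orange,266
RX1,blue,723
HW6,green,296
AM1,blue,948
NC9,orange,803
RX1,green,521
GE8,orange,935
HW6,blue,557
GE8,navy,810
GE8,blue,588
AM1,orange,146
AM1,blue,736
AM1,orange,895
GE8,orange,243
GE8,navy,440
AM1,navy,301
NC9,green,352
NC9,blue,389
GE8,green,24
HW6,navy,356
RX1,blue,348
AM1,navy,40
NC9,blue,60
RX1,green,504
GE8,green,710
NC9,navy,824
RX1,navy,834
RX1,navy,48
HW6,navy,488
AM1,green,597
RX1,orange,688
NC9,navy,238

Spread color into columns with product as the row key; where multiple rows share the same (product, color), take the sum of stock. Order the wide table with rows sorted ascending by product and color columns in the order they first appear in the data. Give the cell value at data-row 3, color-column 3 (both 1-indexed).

1298

With rows sorted ascending by product, row 3 is product=HW6. color columns in first-appearance order: blue, green, orange, navy; column 3 is orange.
Long rows with product=HW6, color=orange: 761 + 537 = 1298.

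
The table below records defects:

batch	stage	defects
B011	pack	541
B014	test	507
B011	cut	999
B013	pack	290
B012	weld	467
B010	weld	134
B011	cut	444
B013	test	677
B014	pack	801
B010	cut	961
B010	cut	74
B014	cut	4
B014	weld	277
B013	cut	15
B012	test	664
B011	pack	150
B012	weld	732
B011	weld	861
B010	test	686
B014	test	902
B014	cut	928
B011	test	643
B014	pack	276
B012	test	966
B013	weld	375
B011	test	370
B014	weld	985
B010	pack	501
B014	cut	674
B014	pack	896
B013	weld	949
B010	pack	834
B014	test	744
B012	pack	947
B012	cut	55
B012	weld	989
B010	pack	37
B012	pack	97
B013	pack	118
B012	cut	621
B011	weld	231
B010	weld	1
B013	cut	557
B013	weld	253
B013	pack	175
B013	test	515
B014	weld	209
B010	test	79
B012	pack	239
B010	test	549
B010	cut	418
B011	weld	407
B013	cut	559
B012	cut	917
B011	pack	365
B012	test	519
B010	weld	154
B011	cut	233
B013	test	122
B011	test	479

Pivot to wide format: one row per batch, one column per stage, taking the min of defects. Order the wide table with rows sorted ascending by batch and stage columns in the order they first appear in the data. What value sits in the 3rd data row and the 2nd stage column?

519

With rows sorted ascending by batch, row 3 is batch=B012. stage columns in first-appearance order: pack, test, cut, weld; column 2 is test.
Long rows with batch=B012, stage=test: min(664, 966, 519) = 519.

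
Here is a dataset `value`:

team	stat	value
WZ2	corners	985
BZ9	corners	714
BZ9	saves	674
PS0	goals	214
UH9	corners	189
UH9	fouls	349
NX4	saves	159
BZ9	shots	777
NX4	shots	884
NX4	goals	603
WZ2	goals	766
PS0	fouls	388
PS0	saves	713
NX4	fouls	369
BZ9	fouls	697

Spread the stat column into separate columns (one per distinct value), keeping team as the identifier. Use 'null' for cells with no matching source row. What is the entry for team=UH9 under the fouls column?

The long row with team=UH9, stat=fouls has value=349.

349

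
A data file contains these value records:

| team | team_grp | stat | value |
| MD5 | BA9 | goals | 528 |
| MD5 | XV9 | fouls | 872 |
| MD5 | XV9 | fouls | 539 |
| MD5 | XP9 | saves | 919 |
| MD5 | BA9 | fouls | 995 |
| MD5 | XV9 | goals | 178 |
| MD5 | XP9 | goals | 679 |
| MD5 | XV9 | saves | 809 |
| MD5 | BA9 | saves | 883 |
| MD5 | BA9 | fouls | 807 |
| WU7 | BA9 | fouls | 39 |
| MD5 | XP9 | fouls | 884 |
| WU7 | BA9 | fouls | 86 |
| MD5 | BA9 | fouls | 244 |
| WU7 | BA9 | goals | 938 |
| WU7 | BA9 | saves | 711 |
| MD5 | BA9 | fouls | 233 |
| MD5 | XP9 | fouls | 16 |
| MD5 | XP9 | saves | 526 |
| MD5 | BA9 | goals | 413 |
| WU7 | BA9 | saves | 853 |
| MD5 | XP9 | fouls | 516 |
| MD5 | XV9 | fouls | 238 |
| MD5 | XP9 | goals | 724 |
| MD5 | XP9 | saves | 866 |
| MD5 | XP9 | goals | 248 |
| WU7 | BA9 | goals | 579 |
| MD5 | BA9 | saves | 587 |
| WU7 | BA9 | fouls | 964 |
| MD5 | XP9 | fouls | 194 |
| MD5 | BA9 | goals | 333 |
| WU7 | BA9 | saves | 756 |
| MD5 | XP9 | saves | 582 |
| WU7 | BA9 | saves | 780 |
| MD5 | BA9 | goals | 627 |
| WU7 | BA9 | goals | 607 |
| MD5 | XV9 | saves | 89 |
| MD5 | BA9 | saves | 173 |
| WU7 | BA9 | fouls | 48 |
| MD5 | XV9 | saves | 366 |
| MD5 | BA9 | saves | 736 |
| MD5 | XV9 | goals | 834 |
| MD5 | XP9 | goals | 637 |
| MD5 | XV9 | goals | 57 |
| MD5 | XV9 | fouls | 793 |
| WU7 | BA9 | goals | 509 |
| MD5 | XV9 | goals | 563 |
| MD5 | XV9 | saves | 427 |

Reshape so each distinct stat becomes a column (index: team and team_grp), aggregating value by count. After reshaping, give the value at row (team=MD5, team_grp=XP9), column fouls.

Rows with team=MD5, team_grp=XP9 and stat=fouls: value values are 884, 16, 516, 194.
4 rows match — count = 4.

4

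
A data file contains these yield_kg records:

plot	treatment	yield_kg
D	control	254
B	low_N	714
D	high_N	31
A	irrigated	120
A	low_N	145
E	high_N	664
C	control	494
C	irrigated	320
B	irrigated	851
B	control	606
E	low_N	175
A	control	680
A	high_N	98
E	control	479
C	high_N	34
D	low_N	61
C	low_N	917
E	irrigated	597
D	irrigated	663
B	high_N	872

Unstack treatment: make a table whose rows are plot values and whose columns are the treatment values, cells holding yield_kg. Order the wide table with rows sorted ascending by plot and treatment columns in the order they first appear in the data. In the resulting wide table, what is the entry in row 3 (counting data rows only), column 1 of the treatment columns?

With rows sorted ascending by plot, row 3 is plot=C. treatment columns in first-appearance order: control, low_N, high_N, irrigated; column 1 is control.
Long rows with plot=C, treatment=control: yield_kg = 494.

494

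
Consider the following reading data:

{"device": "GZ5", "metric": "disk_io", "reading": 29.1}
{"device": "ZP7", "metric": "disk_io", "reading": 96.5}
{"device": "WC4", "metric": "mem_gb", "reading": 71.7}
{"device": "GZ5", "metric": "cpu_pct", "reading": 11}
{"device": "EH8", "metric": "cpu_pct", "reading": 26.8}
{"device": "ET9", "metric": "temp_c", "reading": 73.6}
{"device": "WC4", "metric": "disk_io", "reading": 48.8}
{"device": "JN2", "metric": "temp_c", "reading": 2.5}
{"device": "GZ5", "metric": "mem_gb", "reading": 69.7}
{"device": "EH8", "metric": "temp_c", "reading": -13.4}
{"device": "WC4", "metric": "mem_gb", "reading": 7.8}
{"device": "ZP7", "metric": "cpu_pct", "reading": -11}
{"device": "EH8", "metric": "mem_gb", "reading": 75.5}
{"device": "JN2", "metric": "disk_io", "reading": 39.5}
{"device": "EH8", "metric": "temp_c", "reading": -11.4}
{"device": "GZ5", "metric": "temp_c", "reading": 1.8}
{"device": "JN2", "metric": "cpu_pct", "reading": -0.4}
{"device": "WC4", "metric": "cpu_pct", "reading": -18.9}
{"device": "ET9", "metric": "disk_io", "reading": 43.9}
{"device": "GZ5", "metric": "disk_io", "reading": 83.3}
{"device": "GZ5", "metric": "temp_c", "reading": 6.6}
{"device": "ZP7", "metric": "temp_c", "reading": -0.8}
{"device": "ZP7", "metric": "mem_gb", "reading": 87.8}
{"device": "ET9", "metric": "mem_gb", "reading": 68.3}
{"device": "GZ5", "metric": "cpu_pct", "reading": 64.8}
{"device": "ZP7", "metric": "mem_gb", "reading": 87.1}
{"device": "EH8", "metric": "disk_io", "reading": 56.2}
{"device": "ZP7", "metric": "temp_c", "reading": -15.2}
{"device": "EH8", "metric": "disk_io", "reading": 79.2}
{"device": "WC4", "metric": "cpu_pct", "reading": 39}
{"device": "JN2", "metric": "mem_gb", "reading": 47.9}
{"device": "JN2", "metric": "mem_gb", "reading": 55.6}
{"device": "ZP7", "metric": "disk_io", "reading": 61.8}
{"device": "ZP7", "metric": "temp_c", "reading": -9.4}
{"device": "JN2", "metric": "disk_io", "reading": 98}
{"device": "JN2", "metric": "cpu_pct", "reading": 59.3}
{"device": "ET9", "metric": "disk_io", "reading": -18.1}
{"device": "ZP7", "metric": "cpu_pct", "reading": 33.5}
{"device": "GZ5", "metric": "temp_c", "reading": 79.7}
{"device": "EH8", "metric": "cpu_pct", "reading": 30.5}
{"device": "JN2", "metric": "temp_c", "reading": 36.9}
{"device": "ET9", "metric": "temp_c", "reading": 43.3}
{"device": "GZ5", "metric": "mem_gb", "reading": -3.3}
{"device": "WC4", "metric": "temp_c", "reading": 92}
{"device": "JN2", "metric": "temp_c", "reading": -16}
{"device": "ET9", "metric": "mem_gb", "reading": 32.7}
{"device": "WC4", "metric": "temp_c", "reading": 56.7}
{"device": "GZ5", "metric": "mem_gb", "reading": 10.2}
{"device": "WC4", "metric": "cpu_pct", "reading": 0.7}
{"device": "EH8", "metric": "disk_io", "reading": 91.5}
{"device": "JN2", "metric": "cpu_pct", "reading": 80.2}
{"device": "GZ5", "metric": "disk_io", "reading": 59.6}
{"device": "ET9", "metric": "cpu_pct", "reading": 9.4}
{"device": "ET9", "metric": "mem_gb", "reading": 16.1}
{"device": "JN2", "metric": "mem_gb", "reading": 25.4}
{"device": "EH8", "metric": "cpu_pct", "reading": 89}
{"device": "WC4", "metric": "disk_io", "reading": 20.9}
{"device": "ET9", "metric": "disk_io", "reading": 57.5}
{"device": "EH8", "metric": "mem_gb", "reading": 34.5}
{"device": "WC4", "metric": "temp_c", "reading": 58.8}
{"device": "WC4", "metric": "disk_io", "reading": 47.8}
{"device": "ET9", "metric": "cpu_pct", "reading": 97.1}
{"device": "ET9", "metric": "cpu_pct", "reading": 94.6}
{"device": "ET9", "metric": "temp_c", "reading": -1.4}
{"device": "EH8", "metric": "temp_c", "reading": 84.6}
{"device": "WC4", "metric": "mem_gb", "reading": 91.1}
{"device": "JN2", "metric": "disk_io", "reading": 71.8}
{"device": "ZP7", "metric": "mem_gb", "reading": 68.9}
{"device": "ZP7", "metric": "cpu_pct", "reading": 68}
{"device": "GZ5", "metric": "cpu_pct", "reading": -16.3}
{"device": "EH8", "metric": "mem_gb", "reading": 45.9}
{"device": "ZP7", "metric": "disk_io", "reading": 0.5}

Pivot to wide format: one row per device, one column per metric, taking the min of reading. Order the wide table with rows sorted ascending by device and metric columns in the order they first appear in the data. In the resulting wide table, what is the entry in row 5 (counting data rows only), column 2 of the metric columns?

With rows sorted ascending by device, row 5 is device=WC4. metric columns in first-appearance order: disk_io, mem_gb, cpu_pct, temp_c; column 2 is mem_gb.
Long rows with device=WC4, metric=mem_gb: min(71.7, 7.8, 91.1) = 7.8.

7.8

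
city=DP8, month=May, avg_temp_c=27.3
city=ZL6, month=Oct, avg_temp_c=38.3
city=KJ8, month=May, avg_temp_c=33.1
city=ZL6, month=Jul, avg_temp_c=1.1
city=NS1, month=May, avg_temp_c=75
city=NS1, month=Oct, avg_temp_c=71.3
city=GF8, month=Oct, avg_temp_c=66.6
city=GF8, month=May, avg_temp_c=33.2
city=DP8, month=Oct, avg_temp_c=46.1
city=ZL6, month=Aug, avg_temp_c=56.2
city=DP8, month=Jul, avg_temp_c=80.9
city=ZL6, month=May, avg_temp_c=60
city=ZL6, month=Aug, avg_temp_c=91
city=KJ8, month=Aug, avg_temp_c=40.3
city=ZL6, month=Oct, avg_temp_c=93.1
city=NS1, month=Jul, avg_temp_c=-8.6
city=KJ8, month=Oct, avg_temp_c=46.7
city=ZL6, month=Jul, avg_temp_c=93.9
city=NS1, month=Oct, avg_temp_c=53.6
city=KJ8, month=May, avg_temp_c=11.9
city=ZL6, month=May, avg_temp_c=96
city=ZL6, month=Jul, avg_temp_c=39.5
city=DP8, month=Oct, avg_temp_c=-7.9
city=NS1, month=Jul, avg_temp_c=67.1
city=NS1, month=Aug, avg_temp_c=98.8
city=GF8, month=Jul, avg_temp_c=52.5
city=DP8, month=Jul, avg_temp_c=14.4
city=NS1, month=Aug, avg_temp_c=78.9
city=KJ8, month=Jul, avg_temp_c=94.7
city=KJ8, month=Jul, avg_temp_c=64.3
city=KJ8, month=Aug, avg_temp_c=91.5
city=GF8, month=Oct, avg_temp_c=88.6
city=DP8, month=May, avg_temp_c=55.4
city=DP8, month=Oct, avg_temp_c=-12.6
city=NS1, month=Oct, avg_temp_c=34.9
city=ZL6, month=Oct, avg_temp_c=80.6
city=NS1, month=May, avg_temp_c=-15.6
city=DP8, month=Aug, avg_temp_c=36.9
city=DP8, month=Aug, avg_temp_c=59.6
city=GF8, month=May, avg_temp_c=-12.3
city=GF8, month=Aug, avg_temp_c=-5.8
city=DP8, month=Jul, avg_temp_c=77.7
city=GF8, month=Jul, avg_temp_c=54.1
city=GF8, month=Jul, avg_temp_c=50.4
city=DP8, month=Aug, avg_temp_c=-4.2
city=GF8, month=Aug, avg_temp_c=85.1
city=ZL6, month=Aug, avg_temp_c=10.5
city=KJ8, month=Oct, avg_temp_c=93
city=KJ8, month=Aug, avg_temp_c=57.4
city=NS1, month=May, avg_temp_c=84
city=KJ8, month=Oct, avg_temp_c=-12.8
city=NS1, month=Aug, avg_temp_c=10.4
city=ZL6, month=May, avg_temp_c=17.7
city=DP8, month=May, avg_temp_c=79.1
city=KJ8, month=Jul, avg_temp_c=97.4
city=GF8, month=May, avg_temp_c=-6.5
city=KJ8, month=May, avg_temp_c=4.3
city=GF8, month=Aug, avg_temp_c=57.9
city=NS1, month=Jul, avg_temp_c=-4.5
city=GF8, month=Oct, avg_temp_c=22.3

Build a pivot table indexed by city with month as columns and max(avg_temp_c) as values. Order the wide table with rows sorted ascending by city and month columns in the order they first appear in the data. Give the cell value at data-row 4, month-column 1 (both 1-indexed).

84

With rows sorted ascending by city, row 4 is city=NS1. month columns in first-appearance order: May, Oct, Jul, Aug; column 1 is May.
Long rows with city=NS1, month=May: max(75, -15.6, 84) = 84.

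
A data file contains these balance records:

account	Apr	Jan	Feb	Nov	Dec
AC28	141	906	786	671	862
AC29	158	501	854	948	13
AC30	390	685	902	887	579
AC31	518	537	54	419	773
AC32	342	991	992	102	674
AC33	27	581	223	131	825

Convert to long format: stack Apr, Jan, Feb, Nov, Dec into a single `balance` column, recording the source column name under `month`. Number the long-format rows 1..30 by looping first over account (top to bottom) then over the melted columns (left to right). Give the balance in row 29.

131

30 rows total (6 × 5). Row 29: index ⌊(29-1)/5⌋ = 5 into account → AC33; (29-1) mod 5 = 3 into the melted columns → Nov.
So row 29 is (AC33, Nov, 131); balance = 131.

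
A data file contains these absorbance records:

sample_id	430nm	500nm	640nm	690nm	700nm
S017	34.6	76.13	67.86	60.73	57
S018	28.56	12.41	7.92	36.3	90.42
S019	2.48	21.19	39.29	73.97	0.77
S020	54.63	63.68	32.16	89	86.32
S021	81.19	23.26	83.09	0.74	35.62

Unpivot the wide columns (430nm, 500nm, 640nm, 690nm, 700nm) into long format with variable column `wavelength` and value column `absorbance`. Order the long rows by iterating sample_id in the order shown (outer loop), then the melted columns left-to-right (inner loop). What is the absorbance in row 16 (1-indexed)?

54.63

25 rows total (5 × 5). Row 16: index ⌊(16-1)/5⌋ = 3 into sample_id → S020; (16-1) mod 5 = 0 into the melted columns → 430nm.
So row 16 is (S020, 430nm, 54.63); absorbance = 54.63.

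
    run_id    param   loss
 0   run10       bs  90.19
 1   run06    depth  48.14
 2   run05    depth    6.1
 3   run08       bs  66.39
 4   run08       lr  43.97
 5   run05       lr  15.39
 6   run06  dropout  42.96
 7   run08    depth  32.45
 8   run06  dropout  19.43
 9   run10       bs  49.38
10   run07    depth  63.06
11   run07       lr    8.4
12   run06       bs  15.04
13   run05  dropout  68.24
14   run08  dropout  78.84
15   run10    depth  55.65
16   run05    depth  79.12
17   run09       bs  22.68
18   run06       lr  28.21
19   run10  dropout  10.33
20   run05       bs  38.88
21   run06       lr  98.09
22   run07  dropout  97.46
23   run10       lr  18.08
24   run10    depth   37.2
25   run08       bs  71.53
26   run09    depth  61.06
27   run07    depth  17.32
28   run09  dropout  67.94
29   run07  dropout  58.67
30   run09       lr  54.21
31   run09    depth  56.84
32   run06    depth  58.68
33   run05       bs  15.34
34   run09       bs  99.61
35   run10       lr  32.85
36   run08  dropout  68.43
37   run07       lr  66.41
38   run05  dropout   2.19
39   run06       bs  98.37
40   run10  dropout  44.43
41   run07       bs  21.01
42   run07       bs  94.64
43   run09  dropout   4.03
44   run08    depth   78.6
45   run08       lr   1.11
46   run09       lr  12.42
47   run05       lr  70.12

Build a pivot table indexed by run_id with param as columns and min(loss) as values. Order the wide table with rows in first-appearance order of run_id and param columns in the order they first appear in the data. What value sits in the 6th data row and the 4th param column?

4.03

With rows in first-appearance order of run_id, row 6 is run_id=run09. param columns in first-appearance order: bs, depth, lr, dropout; column 4 is dropout.
Long rows with run_id=run09, param=dropout: min(67.94, 4.03) = 4.03.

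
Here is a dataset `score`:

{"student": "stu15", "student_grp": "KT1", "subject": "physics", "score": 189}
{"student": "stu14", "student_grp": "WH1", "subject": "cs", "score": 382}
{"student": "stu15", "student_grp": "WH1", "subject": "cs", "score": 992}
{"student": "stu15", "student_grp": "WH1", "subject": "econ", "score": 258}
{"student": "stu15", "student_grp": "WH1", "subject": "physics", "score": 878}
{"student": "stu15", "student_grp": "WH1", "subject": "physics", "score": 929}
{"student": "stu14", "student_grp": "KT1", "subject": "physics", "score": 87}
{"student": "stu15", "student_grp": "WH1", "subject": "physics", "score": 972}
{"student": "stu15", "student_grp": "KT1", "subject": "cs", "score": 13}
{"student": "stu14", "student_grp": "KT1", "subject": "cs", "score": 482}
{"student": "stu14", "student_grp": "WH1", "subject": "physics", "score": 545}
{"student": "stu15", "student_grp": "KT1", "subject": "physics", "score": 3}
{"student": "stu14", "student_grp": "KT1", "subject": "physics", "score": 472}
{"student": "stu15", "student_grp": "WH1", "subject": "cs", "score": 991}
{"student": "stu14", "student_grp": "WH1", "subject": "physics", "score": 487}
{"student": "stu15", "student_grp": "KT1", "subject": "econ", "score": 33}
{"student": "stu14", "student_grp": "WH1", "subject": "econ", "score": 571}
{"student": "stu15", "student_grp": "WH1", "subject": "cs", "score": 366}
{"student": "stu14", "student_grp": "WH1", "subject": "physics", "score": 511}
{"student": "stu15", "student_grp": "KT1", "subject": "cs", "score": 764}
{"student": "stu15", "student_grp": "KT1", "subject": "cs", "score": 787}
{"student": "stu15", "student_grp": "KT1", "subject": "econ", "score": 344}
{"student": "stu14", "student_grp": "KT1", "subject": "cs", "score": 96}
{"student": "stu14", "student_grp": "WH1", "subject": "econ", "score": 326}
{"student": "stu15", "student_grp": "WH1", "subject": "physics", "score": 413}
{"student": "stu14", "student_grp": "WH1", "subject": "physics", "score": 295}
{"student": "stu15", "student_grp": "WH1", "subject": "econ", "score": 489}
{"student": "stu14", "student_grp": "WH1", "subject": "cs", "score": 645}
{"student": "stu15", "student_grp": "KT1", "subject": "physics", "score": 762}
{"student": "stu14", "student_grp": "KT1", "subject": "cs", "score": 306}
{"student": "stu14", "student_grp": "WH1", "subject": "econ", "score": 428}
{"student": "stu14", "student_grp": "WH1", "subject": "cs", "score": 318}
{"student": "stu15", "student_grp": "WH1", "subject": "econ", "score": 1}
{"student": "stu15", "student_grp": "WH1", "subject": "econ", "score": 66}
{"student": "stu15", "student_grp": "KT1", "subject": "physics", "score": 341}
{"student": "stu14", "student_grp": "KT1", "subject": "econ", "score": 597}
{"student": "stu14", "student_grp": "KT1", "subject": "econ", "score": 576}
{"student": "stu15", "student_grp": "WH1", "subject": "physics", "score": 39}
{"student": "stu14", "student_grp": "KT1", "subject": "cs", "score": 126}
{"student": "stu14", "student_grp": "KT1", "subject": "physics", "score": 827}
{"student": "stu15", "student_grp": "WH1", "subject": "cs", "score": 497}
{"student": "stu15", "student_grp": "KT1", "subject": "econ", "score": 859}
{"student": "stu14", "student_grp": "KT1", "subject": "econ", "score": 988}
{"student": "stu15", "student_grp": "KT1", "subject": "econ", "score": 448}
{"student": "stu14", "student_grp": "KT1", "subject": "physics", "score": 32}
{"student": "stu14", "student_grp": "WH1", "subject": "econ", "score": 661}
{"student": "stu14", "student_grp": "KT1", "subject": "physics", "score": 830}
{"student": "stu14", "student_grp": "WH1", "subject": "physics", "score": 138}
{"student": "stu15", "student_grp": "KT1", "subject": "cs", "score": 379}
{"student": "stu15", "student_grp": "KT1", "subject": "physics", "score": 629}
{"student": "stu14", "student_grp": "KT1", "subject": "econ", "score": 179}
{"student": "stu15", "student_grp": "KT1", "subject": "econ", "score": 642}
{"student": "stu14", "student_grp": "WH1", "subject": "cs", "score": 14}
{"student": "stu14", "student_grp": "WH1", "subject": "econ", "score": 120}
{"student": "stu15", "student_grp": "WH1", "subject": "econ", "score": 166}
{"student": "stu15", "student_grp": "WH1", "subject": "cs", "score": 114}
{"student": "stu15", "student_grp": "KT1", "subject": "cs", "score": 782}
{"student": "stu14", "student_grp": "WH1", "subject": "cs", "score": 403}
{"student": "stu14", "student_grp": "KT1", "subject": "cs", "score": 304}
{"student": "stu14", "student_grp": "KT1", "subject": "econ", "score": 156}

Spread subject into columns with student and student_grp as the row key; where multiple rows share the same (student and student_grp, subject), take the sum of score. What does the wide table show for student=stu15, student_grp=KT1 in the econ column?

2326

Rows with student=stu15, student_grp=KT1 and subject=econ: score values are 33, 344, 859, 448, 642.
33 + 344 + 859 + 448 + 642 = 2326.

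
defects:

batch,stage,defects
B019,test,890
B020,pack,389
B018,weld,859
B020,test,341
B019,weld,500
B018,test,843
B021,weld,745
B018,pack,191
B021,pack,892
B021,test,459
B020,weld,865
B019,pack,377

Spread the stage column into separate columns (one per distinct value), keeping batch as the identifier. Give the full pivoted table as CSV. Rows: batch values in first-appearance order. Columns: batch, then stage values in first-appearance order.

batch,test,pack,weld
B019,890,377,500
B020,341,389,865
B018,843,191,859
B021,459,892,745

Columns: batch plus the 3 distinct stage values (test, pack, weld).
For example, row B019 column test takes defects=890 from the long row (B019, test).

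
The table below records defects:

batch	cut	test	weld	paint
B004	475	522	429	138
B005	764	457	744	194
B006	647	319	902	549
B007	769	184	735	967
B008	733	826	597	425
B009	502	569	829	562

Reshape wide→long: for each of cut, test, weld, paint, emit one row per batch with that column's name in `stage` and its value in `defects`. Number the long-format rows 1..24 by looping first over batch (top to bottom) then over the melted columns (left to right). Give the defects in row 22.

569

24 rows total (6 × 4). Row 22: index ⌊(22-1)/4⌋ = 5 into batch → B009; (22-1) mod 4 = 1 into the melted columns → test.
So row 22 is (B009, test, 569); defects = 569.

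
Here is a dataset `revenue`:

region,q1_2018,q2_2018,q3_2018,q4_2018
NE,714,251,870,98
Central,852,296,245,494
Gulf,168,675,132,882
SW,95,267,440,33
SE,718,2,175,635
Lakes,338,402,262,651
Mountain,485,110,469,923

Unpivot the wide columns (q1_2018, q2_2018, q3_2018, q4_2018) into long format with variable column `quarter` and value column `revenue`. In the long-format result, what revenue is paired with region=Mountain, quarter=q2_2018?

Unpivoting turns each (region, wide-column) pair into one long row.
The wide cell at row Mountain, column q2_2018 holds 110, so the long row (Mountain, q2_2018) has revenue=110.

110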